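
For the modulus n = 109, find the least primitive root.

6

φ(109) = 109 − 1 = 108 = 2^2 · 3^3.
Test candidates g = 2, 3, … against the prime factors q ∈ {2, 3} of φ(109): g is a generator iff g^(108/q) ≢ 1 for every such q.
g = 2: 2^54 ≡ 108; 2^36 ≡ 1 — hits 1, so not a primitive root.
g = 3: 3^54 ≡ 1 — hits 1, so not a primitive root.
g = 4: 4^54 ≡ 1 — hits 1, so not a primitive root.
g = 5: 5^54 ≡ 1 — hits 1, so not a primitive root.
g = 6: 6^54 ≡ 108; 6^36 ≡ 63 — none is 1, so 6 is a primitive root.
The smallest primitive root modulo 109 is 6.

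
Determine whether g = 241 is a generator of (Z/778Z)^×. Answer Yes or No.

φ(778) = φ(2)·φ(389) = 1·388 = 388 = 2^2 · 97.
An element g generates (Z/778Z)^× iff g^(388/q) ≢ 1 (mod 778) for each prime q ∈ {2, 97}.
241^194 ≡ 777 (mod 778)  [q = 2: ≢ 1 ✓]
241^4 ≡ 7 (mod 778)  [q = 97: ≢ 1 ✓]
Every test exponent gives a nontrivial residue, hence 241 generates the full group.

Yes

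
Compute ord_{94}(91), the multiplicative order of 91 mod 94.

By Lagrange's theorem, ord_94(91) divides φ(94) = φ(2)·φ(47) = 1·46 = 46 = 2 · 23.
Divisors of 46: 1, 2, 23, 46.
Check 91^d mod 94 for each divisor in increasing order:
91^1 ≡ 91 (mod 94)
91^2 ≡ 9 (mod 94)
91^23 ≡ 93 (mod 94)
91^46 ≡ 1 (mod 94) ✓
So ord_94(91) = 46.

46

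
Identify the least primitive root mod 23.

φ(23) = 23 − 1 = 22 = 2 · 11.
Test candidates g = 2, 3, … against the prime factors q ∈ {2, 11} of φ(23): g is a generator iff g^(22/q) ≢ 1 for every such q.
g = 2: 2^11 ≡ 1 — hits 1, so not a primitive root.
g = 3: 3^11 ≡ 1 — hits 1, so not a primitive root.
g = 4: 4^11 ≡ 1 — hits 1, so not a primitive root.
g = 5: 5^11 ≡ 22; 5^2 ≡ 2 — none is 1, so 5 is a primitive root.
So 5 is the smallest generator of (Z/23Z)^×.

5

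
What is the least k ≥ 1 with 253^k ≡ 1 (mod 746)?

93

By Lagrange's theorem, ord_746(253) divides φ(746) = φ(2)·φ(373) = 1·372 = 372 = 2^2 · 3 · 31.
Divisors of 372: 1, 2, 3, 4, 6, 12, 31, 62, 93, 124, 186, 372.
Compute 253^d (mod 746) for the divisors d until we hit 1:
253^1 ≡ 253
253^2 ≡ 599
253^3 ≡ 109
253^4 ≡ 721
253^6 ≡ 691
253^12 ≡ 41
253^31 ≡ 461
253^62 ≡ 657
253^93 ≡ 1
Hence ord(253) = 93.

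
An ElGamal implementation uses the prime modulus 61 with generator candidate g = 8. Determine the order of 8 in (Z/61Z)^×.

20

Since 8 ∈ (Z/61Z)^×, its order divides φ(61) = 61 − 1 = 60 = 2^2 · 3 · 5.
Divisors of 60: 1, 2, 3, 4, 5, 6, 10, 12, 15, 20, 30, 60.
Test each divisor d:
8^1 ≡ 8
8^2 ≡ 3
8^3 ≡ 24
8^4 ≡ 9
8^5 ≡ 11
8^6 ≡ 27
8^10 ≡ 60
8^12 ≡ 58
8^15 ≡ 50
8^20 ≡ 1
The smallest such exponent is 20, so the order of 8 is 20.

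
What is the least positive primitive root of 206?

5

φ(206) = φ(2)·φ(103) = 1·102 = 102 = 2 · 3 · 17.
Test candidates g = 2, 3, … against the prime factors q ∈ {2, 3, 17} of φ(206): g is a generator iff g^(102/q) ≢ 1 for every such q.
g = 2: gcd(2, 206) = 2 > 1, not a unit — skip.
g = 3: 3^51 ≡ 205; 3^34 ≡ 1 — hits 1, so not a primitive root.
g = 4: gcd(4, 206) = 2 > 1, not a unit — skip.
g = 5: 5^51 ≡ 205; 5^34 ≡ 159; 5^6 ≡ 175 — none is 1, so 5 is a primitive root.
The smallest primitive root modulo 206 is 5.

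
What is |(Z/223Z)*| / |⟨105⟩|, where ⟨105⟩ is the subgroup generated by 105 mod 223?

6

ord(105) | φ(223) = 223 − 1 = 222 = 2 · 3 · 37.
Divisors of 222: 1, 2, 3, 6, 37, 74, 111, 222.
Check 105^d mod 223 for each divisor in increasing order:
105^1 ≡ 105 (mod 223)
105^2 ≡ 98 (mod 223)
105^3 ≡ 32 (mod 223)
105^6 ≡ 132 (mod 223)
105^37 ≡ 1 (mod 223) ✓
Thus |⟨105⟩| = ord(105) = 37.
The index is φ(223) / ord(105) = 222 / 37 = 6.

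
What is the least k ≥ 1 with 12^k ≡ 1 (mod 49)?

Since 12 ∈ (Z/49Z)^×, its order divides φ(49) = φ(7^2) = 7·(7−1) = 42 = 2 · 3 · 7.
Divisors of 42: 1, 2, 3, 6, 7, 14, 21, 42.
Evaluate successive powers at the divisors of 42:
12^1 ≡ 12
12^2 ≡ 46
12^3 ≡ 13
12^6 ≡ 22
12^7 ≡ 19
12^14 ≡ 18
12^21 ≡ 48
12^42 ≡ 1
Hence ord(12) = 42.

42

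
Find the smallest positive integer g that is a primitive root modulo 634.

3

φ(634) = φ(2)·φ(317) = 1·316 = 316 = 2^2 · 79.
Test candidates g = 2, 3, … against the prime factors q ∈ {2, 79} of φ(634): g is a generator iff g^(316/q) ≢ 1 for every such q.
g = 2: gcd(2, 634) = 2 > 1, not a unit — skip.
g = 3: 3^158 ≡ 633; 3^4 ≡ 81 — none is 1, so 3 is a primitive root.
So 3 is the smallest generator of (Z/634Z)^×.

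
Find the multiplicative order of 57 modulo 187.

ord(57) | φ(187) = φ(11·17) = (11−1)·(17−1) = 10·16 = 160 = 2^5 · 5.
Divisors of 160: 1, 2, 4, 5, 8, 10, 16, 20, 32, 40, 80, 160.
Compute 57^d (mod 187) for the divisors d until we hit 1:
57^1 ≡ 57 (mod 187)
57^2 ≡ 70 (mod 187)
57^4 ≡ 38 (mod 187)
57^5 ≡ 109 (mod 187)
57^8 ≡ 135 (mod 187)
57^10 ≡ 100 (mod 187)
57^16 ≡ 86 (mod 187)
57^20 ≡ 89 (mod 187)
57^32 ≡ 103 (mod 187)
57^40 ≡ 67 (mod 187)
57^80 ≡ 1 (mod 187) ✓
Therefore the multiplicative order of 57 modulo 187 is 80.

80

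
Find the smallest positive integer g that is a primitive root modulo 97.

5

φ(97) = 97 − 1 = 96 = 2^5 · 3.
Test candidates g = 2, 3, … against the prime factors q ∈ {2, 3} of φ(97): g is a generator iff g^(96/q) ≢ 1 for every such q.
g = 2: 2^48 ≡ 1 — hits 1, so not a primitive root.
g = 3: 3^48 ≡ 1 — hits 1, so not a primitive root.
g = 4: 4^48 ≡ 1 — hits 1, so not a primitive root.
g = 5: 5^48 ≡ 96; 5^32 ≡ 35 — none is 1, so 5 is a primitive root.
So 5 is the smallest generator of (Z/97Z)^×.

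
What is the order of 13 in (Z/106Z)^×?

The order of 13 must divide φ(106) = φ(2)·φ(53) = 1·52 = 52 = 2^2 · 13.
Divisors of 52: 1, 2, 4, 13, 26, 52.
Check 13^d mod 106 for each divisor in increasing order:
13^1 ≡ 13 (mod 106)
13^2 ≡ 63 (mod 106)
13^4 ≡ 47 (mod 106)
13^13 ≡ 1 (mod 106) ✓
So ord_106(13) = 13.

13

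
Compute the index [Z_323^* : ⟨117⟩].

4

The order of 117 must divide φ(323) = φ(17·19) = (17−1)·(19−1) = 16·18 = 288 = 2^5 · 3^2.
Divisors of 288: 1, 2, 3, 4, 6, 8, 9, 12, 16, 18, 24, 32, 36, 48, 72, 96, 144, 288.
Check 117^d mod 323 for each divisor in increasing order:
117^1 ≡ 117 (mod 323)
117^2 ≡ 123 (mod 323)
117^3 ≡ 179 (mod 323)
117^4 ≡ 271 (mod 323)
117^6 ≡ 64 (mod 323)
117^8 ≡ 120 (mod 323)
117^9 ≡ 151 (mod 323)
117^12 ≡ 220 (mod 323)
117^16 ≡ 188 (mod 323)
117^18 ≡ 191 (mod 323)
117^24 ≡ 273 (mod 323)
117^32 ≡ 137 (mod 323)
117^36 ≡ 305 (mod 323)
117^48 ≡ 239 (mod 323)
117^72 ≡ 1 (mod 323) ✓
So ord_323(117) = 72, hence |⟨117⟩| = 72.
[(Z/323Z)^× : ⟨117⟩] = 288/72 = 4.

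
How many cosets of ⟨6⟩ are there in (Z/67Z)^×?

2

Since 6 ∈ (Z/67Z)^×, its order divides φ(67) = 67 − 1 = 66 = 2 · 3 · 11.
Divisors of 66: 1, 2, 3, 6, 11, 22, 33, 66.
Test each divisor d:
6^1 ≡ 6 (mod 67)
6^2 ≡ 36 (mod 67)
6^3 ≡ 15 (mod 67)
6^6 ≡ 24 (mod 67)
6^11 ≡ 29 (mod 67)
6^22 ≡ 37 (mod 67)
6^33 ≡ 1 (mod 67) ✓
The order of 6 is 33, so the subgroup it generates has 33 elements.
Index = |(Z/67Z)^×| / |⟨6⟩| = 66 / 33 = 2.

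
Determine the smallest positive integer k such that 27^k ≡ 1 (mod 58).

28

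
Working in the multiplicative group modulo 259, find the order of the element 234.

18

By Lagrange's theorem, ord_259(234) divides φ(259) = φ(7·37) = (7−1)·(37−1) = 6·36 = 216 = 2^3 · 3^3.
Divisors of 216: 1, 2, 3, 4, 6, 8, 9, 12, 18, 24, 27, 36, 54, 72, 108, 216.
Check 234^d mod 259 for each divisor in increasing order:
234^1 ≡ 234 (mod 259)
234^2 ≡ 107 (mod 259)
234^3 ≡ 174 (mod 259)
234^4 ≡ 53 (mod 259)
234^6 ≡ 232 (mod 259)
234^8 ≡ 219 (mod 259)
234^9 ≡ 223 (mod 259)
234^12 ≡ 211 (mod 259)
234^18 ≡ 1 (mod 259) ✓
Hence ord(234) = 18.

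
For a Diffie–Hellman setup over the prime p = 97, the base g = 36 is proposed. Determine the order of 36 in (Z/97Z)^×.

Since 36 ∈ (Z/97Z)^×, its order divides φ(97) = 97 − 1 = 96 = 2^5 · 3.
Divisors of 96: 1, 2, 3, 4, 6, 8, 12, 16, 24, 32, 48, 96.
Check 36^d mod 97 for each divisor in increasing order:
36^1 ≡ 36 (mod 97)
36^2 ≡ 35 (mod 97)
36^3 ≡ 96 (mod 97)
36^4 ≡ 61 (mod 97)
36^6 ≡ 1 (mod 97) ✓
So ord_97(36) = 6.

6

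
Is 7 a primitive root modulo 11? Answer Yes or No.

φ(11) = 11 − 1 = 10 = 2 · 5.
An element g generates (Z/11Z)^× iff g^(10/q) ≢ 1 (mod 11) for each prime q ∈ {2, 5}.
7^5 ≡ 10 (mod 11)  [q = 2: ≢ 1 ✓]
7^2 ≡ 5 (mod 11)  [q = 5: ≢ 1 ✓]
Every test exponent gives a nontrivial residue, hence 7 generates the full group.

Yes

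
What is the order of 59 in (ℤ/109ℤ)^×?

The order of 59 must divide φ(109) = 109 − 1 = 108 = 2^2 · 3^3.
Divisors of 108: 1, 2, 3, 4, 6, 9, 12, 18, 27, 36, 54, 108.
Check 59^d mod 109 for each divisor in increasing order:
59^1 ≡ 59 (mod 109)
59^2 ≡ 102 (mod 109)
59^3 ≡ 23 (mod 109)
59^4 ≡ 49 (mod 109)
59^6 ≡ 93 (mod 109)
59^9 ≡ 68 (mod 109)
59^12 ≡ 38 (mod 109)
59^18 ≡ 46 (mod 109)
59^27 ≡ 76 (mod 109)
59^36 ≡ 45 (mod 109)
59^54 ≡ 108 (mod 109)
59^108 ≡ 1 (mod 109) ✓
So ord_109(59) = 108.

108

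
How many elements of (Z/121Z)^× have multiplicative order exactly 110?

40

φ(121) = φ(11^2) = 11·(11−1) = 110 = 2 · 5 · 11.
(Z/121Z)^× is cyclic (|G| = 110); a cyclic group of order m has exactly φ(d) elements of each order d | m, and none otherwise.
110 = 2 · 5 · 11 divides 110, and φ(110) = 40.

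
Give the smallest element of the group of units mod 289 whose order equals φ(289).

3

φ(289) = φ(17^2) = 17·(17−1) = 272 = 2^4 · 17.
Test candidates g = 2, 3, … against the prime factors q ∈ {2, 17} of φ(289): g is a generator iff g^(272/q) ≢ 1 for every such q.
g = 2: 2^136 ≡ 1 — hits 1, so not a primitive root.
g = 3: 3^136 ≡ 288; 3^16 ≡ 171 — none is 1, so 3 is a primitive root.
Hence the least primitive root of 289 is 3.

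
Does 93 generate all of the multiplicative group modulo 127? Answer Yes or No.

φ(127) = 127 − 1 = 126 = 2 · 3^2 · 7.
93 is a primitive root mod 127 iff 93^(φ(127)/q) ≢ 1 for every prime q | φ(127), i.e. q ∈ {2, 3, 7}.
93^63 ≡ 126 (mod 127)  [q = 2: ≢ 1 ✓]
93^42 ≡ 19 (mod 127)  [q = 3: ≢ 1 ✓]
93^18 ≡ 8 (mod 127)  [q = 7: ≢ 1 ✓]
All checks pass, so 93 has order 126 and is a primitive root modulo 127.

Yes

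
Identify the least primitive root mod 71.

7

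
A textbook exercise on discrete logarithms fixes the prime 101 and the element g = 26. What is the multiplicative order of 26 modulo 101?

The order of 26 must divide φ(101) = 101 − 1 = 100 = 2^2 · 5^2.
Divisors of 100: 1, 2, 4, 5, 10, 20, 25, 50, 100.
Test each divisor d:
26^1 ≡ 26 (mod 101)
26^2 ≡ 70 (mod 101)
26^4 ≡ 52 (mod 101)
26^5 ≡ 39 (mod 101)
26^10 ≡ 6 (mod 101)
26^20 ≡ 36 (mod 101)
26^25 ≡ 91 (mod 101)
26^50 ≡ 100 (mod 101)
26^100 ≡ 1 (mod 101) ✓
The smallest such exponent is 100, so the order of 26 is 100.

100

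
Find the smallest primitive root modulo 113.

3

φ(113) = 113 − 1 = 112 = 2^4 · 7.
g is a primitive root iff g^(112/q) ≢ 1 (mod 113) for each prime q ∈ {2, 7}.
g = 2: 2^56 ≡ 1 — hits 1, so not a primitive root.
g = 3: 3^56 ≡ 112; 3^16 ≡ 49 — none is 1, so 3 is a primitive root.
Hence the least primitive root of 113 is 3.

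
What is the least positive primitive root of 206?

φ(206) = φ(2)·φ(103) = 1·102 = 102 = 2 · 3 · 17.
g is a primitive root iff g^(102/q) ≢ 1 (mod 206) for each prime q ∈ {2, 3, 17}.
g = 2: gcd(2, 206) = 2 > 1, not a unit — skip.
g = 3: 3^51 ≡ 205; 3^34 ≡ 1 — hits 1, so not a primitive root.
g = 4: gcd(4, 206) = 2 > 1, not a unit — skip.
g = 5: 5^51 ≡ 205; 5^34 ≡ 159; 5^6 ≡ 175 — none is 1, so 5 is a primitive root.
The smallest primitive root modulo 206 is 5.

5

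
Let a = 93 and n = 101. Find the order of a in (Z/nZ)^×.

By Lagrange's theorem, ord_101(93) divides φ(101) = 101 − 1 = 100 = 2^2 · 5^2.
Divisors of 100: 1, 2, 4, 5, 10, 20, 25, 50, 100.
Check 93^d mod 101 for each divisor in increasing order:
93^1 ≡ 93
93^2 ≡ 64
93^4 ≡ 56
93^5 ≡ 57
93^10 ≡ 17
93^20 ≡ 87
93^25 ≡ 10
93^50 ≡ 100
93^100 ≡ 1
Hence ord(93) = 100.

100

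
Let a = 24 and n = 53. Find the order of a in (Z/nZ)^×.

By Lagrange's theorem, ord_53(24) divides φ(53) = 53 − 1 = 52 = 2^2 · 13.
Divisors of 52: 1, 2, 4, 13, 26, 52.
Test each divisor d:
24^1 ≡ 24 (mod 53)
24^2 ≡ 46 (mod 53)
24^4 ≡ 49 (mod 53)
24^13 ≡ 1 (mod 53) ✓
So ord_53(24) = 13.

13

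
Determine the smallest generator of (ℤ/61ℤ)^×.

2

φ(61) = 61 − 1 = 60 = 2^2 · 3 · 5.
g is a primitive root iff g^(60/q) ≢ 1 (mod 61) for each prime q ∈ {2, 3, 5}.
g = 2: 2^30 ≡ 60; 2^20 ≡ 47; 2^12 ≡ 9 — none is 1, so 2 is a primitive root.
The smallest primitive root modulo 61 is 2.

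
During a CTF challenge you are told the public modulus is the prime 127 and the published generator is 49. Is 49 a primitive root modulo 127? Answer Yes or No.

φ(127) = 127 − 1 = 126 = 2 · 3^2 · 7.
Test 49^(126/q) mod 127 for each prime factor q of 126:
49^63 ≡ 1 (mod 127)  [q = 2: ≡ 1 ✗]
49^42 ≡ 19 (mod 127)  [q = 3: ≢ 1 ✓]
49^18 ≡ 32 (mod 127)  [q = 7: ≢ 1 ✓]
49^63 ≡ 1 shows ord(49) | 63, strictly less than φ(127); not a primitive root.

No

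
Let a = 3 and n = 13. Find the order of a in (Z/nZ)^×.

3

Since 3 ∈ (Z/13Z)^×, its order divides φ(13) = 13 − 1 = 12 = 2^2 · 3.
Divisors of 12: 1, 2, 3, 4, 6, 12.
Evaluate successive powers at the divisors of 12:
3^1 ≡ 3 (mod 13)
3^2 ≡ 9 (mod 13)
3^3 ≡ 1 (mod 13) ✓
Hence ord(3) = 3.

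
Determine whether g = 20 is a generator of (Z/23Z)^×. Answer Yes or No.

Yes

φ(23) = 23 − 1 = 22 = 2 · 11.
It suffices to check that the order of 20 is not a proper divisor of 22: compute 20^(22/q) for q ∈ {2, 11}.
20^11 ≡ 22 (mod 23)  [q = 2: ≢ 1 ✓]
20^2 ≡ 9 (mod 23)  [q = 11: ≢ 1 ✓]
None equal 1, so ord_23(20) = 22: 20 is a primitive root.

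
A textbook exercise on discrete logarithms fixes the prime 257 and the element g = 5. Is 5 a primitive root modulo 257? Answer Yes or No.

φ(257) = 257 − 1 = 256 = 2^8.
5 is a primitive root mod 257 iff 5^(φ(257)/q) ≢ 1 for every prime q | φ(257), i.e. q ∈ {2}.
5^128 ≡ 256 (mod 257)  [q = 2: ≢ 1 ✓]
None equal 1, so ord_257(5) = 256: 5 is a primitive root.

Yes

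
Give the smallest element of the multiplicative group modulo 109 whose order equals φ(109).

φ(109) = 109 − 1 = 108 = 2^2 · 3^3.
g is a primitive root iff g^(108/q) ≢ 1 (mod 109) for each prime q ∈ {2, 3}.
g = 2: 2^54 ≡ 108; 2^36 ≡ 1 — hits 1, so not a primitive root.
g = 3: 3^54 ≡ 1 — hits 1, so not a primitive root.
g = 4: 4^54 ≡ 1 — hits 1, so not a primitive root.
g = 5: 5^54 ≡ 1 — hits 1, so not a primitive root.
g = 6: 6^54 ≡ 108; 6^36 ≡ 63 — none is 1, so 6 is a primitive root.
The smallest primitive root modulo 109 is 6.

6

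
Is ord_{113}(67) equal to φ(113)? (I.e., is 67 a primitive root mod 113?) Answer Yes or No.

φ(113) = 113 − 1 = 112 = 2^4 · 7.
It suffices to check that the order of 67 is not a proper divisor of 112: compute 67^(112/q) for q ∈ {2, 7}.
67^56 ≡ 112 (mod 113)  [q = 2: ≢ 1 ✓]
67^16 ≡ 106 (mod 113)  [q = 7: ≢ 1 ✓]
All checks pass, so 67 has order 112 and is a primitive root modulo 113.

Yes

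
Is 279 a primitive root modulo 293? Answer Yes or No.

No

φ(293) = 293 − 1 = 292 = 2^2 · 73.
An element g generates (Z/293Z)^× iff g^(292/q) ≢ 1 (mod 293) for each prime q ∈ {2, 73}.
279^146 ≡ 1 (mod 293)  [q = 2: ≡ 1 ✗]
279^4 ≡ 33 (mod 293)  [q = 73: ≢ 1 ✓]
The check at q = 2 fails, so 279 generates a proper subgroup.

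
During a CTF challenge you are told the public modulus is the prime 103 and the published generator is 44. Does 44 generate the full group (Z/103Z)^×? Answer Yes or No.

Yes

φ(103) = 103 − 1 = 102 = 2 · 3 · 17.
Test 44^(102/q) mod 103 for each prime factor q of 102:
44^51 ≡ 102 (mod 103)  [q = 2: ≢ 1 ✓]
44^34 ≡ 46 (mod 103)  [q = 3: ≢ 1 ✓]
44^6 ≡ 9 (mod 103)  [q = 17: ≢ 1 ✓]
All checks pass, so 44 has order 102 and is a primitive root modulo 103.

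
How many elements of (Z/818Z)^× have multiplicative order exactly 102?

32

φ(818) = φ(2)·φ(409) = 1·408 = 408 = 2^3 · 3 · 17.
(Z/818Z)^× is cyclic (|G| = 408); a cyclic group of order m has exactly φ(d) elements of each order d | m, and none otherwise.
102 = 2 · 3 · 17 divides 408, and φ(102) = 32.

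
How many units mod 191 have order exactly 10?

4

φ(191) = 191 − 1 = 190 = 2 · 5 · 19.
In a cyclic group of order 190, there are φ(d) elements of order d for each divisor d of 190, and zero for non-divisors.
10 = 2 · 5 divides 190, and φ(10) = 4.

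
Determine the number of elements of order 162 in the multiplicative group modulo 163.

54

φ(163) = 163 − 1 = 162 = 2 · 3^4.
Since (Z/163Z)^× is cyclic of order 162, the number of elements of order d is φ(d) when d | 162 and 0 otherwise.
162 = 2 · 3^4 divides 162, and φ(162) = 54.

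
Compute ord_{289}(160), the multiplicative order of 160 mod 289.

By Lagrange's theorem, ord_289(160) divides φ(289) = φ(17^2) = 17·(17−1) = 272 = 2^4 · 17.
Divisors of 272: 1, 2, 4, 8, 16, 17, 34, 68, 136, 272.
Check 160^d mod 289 for each divisor in increasing order:
160^1 ≡ 160 (mod 289)
160^2 ≡ 168 (mod 289)
160^4 ≡ 191 (mod 289)
160^8 ≡ 67 (mod 289)
160^16 ≡ 154 (mod 289)
160^17 ≡ 75 (mod 289)
160^34 ≡ 134 (mod 289)
160^68 ≡ 38 (mod 289)
160^136 ≡ 288 (mod 289)
160^272 ≡ 1 (mod 289) ✓
The smallest such exponent is 272, so the order of 160 is 272.

272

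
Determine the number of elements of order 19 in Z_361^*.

φ(361) = φ(19^2) = 19·(19−1) = 342 = 2 · 3^2 · 19.
(Z/361Z)^× is cyclic (|G| = 342); a cyclic group of order m has exactly φ(d) elements of each order d | m, and none otherwise.
19 | 342, and φ(19) = 19 − 1 = 18.

18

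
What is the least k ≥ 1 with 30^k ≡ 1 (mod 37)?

18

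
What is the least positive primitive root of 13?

2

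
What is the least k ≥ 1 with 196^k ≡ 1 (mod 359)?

By Lagrange's theorem, ord_359(196) divides φ(359) = 359 − 1 = 358 = 2 · 179.
Divisors of 358: 1, 2, 179, 358.
Test each divisor d:
196^1 ≡ 196
196^2 ≡ 3
196^179 ≡ 1
Hence ord(196) = 179.

179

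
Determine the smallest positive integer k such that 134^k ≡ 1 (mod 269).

268

Since 134 ∈ (Z/269Z)^×, its order divides φ(269) = 269 − 1 = 268 = 2^2 · 67.
Divisors of 268: 1, 2, 4, 67, 134, 268.
Evaluate successive powers at the divisors of 268:
134^1 ≡ 134
134^2 ≡ 202
134^4 ≡ 185
134^67 ≡ 187
134^134 ≡ 268
134^268 ≡ 1
Hence ord(134) = 268.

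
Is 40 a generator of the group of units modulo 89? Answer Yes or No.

φ(89) = 89 − 1 = 88 = 2^3 · 11.
It suffices to check that the order of 40 is not a proper divisor of 88: compute 40^(88/q) for q ∈ {2, 11}.
40^44 ≡ 1 (mod 89)  [q = 2: ≡ 1 ✗]
40^8 ≡ 16 (mod 89)  [q = 11: ≢ 1 ✓]
The check at q = 2 fails, so 40 generates a proper subgroup.

No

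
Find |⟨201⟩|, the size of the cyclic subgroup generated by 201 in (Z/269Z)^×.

ord(201) | φ(269) = 269 − 1 = 268 = 2^2 · 67.
Divisors of 268: 1, 2, 4, 67, 134, 268.
Evaluate successive powers at the divisors of 268:
201^1 ≡ 201
201^2 ≡ 51
201^4 ≡ 180
201^67 ≡ 187
201^134 ≡ 268
201^268 ≡ 1
Hence ord(201) = 268.

268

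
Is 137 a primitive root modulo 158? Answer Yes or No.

φ(158) = φ(2)·φ(79) = 1·78 = 78 = 2 · 3 · 13.
An element g generates (Z/158Z)^× iff g^(78/q) ≢ 1 (mod 158) for each prime q ∈ {2, 3, 13}.
137^39 ≡ 157 (mod 158)  [q = 2: ≢ 1 ✓]
137^26 ≡ 1 (mod 158)  [q = 3: ≡ 1 ✗]
137^6 ≡ 87 (mod 158)  [q = 13: ≢ 1 ✓]
The check at q = 3 fails, so 137 generates a proper subgroup.

No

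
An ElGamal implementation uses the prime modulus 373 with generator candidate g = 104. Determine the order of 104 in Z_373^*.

4

The order of 104 must divide φ(373) = 373 − 1 = 372 = 2^2 · 3 · 31.
Divisors of 372: 1, 2, 3, 4, 6, 12, 31, 62, 93, 124, 186, 372.
Compute 104^d (mod 373) for the divisors d until we hit 1:
104^1 ≡ 104 (mod 373)
104^2 ≡ 372 (mod 373)
104^3 ≡ 269 (mod 373)
104^4 ≡ 1 (mod 373) ✓
So ord_373(104) = 4.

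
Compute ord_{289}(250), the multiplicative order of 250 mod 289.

The order of 250 must divide φ(289) = φ(17^2) = 17·(17−1) = 272 = 2^4 · 17.
Divisors of 272: 1, 2, 4, 8, 16, 17, 34, 68, 136, 272.
Test each divisor d:
250^1 ≡ 250
250^2 ≡ 76
250^4 ≡ 285
250^8 ≡ 16
250^16 ≡ 256
250^17 ≡ 131
250^34 ≡ 110
250^68 ≡ 251
250^136 ≡ 288
250^272 ≡ 1
Hence ord(250) = 272.

272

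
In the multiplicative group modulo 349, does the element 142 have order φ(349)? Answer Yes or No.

No

φ(349) = 349 − 1 = 348 = 2^2 · 3 · 29.
Test 142^(348/q) mod 349 for each prime factor q of 348:
142^174 ≡ 1 (mod 349)  [q = 2: ≡ 1 ✗]
142^116 ≡ 122 (mod 349)  [q = 3: ≢ 1 ✓]
142^12 ≡ 66 (mod 349)  [q = 29: ≢ 1 ✓]
Since 142^174 ≡ 1, the order of 142 divides 174 < 348, so 142 is not a primitive root.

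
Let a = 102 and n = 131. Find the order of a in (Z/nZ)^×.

65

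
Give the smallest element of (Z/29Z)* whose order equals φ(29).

2

φ(29) = 29 − 1 = 28 = 2^2 · 7.
Test candidates g = 2, 3, … against the prime factors q ∈ {2, 7} of φ(29): g is a generator iff g^(28/q) ≢ 1 for every such q.
g = 2: 2^14 ≡ 28; 2^4 ≡ 16 — none is 1, so 2 is a primitive root.
The smallest primitive root modulo 29 is 2.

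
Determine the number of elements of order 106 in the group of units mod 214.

φ(214) = φ(2)·φ(107) = 1·106 = 106 = 2 · 53.
(Z/214Z)^× is cyclic (|G| = 106); a cyclic group of order m has exactly φ(d) elements of each order d | m, and none otherwise.
106 = 2 · 53 divides 106, and φ(106) = 52.

52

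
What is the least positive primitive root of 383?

5

φ(383) = 383 − 1 = 382 = 2 · 191.
Test candidates g = 2, 3, … against the prime factors q ∈ {2, 191} of φ(383): g is a generator iff g^(382/q) ≢ 1 for every such q.
g = 2: 2^191 ≡ 1 — hits 1, so not a primitive root.
g = 3: 3^191 ≡ 1 — hits 1, so not a primitive root.
g = 4: 4^191 ≡ 1 — hits 1, so not a primitive root.
g = 5: 5^191 ≡ 382; 5^2 ≡ 25 — none is 1, so 5 is a primitive root.
So 5 is the smallest generator of (Z/383Z)^×.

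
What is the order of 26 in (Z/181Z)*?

12

ord(26) | φ(181) = 181 − 1 = 180 = 2^2 · 3^2 · 5.
Divisors of 180: 1, 2, 3, 4, 5, 6, 9, 10, 12, 15, 18, 20, 30, 36, 45, 60, 90, 180.
Check 26^d mod 181 for each divisor in increasing order:
26^1 ≡ 26 (mod 181)
26^2 ≡ 133 (mod 181)
26^3 ≡ 19 (mod 181)
26^4 ≡ 132 (mod 181)
26^5 ≡ 174 (mod 181)
26^6 ≡ 180 (mod 181)
26^9 ≡ 162 (mod 181)
26^10 ≡ 49 (mod 181)
26^12 ≡ 1 (mod 181) ✓
The smallest such exponent is 12, so the order of 26 is 12.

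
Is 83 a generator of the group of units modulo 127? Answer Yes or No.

Yes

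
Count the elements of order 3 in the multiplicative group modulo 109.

φ(109) = 109 − 1 = 108 = 2^2 · 3^3.
(Z/109Z)^× is cyclic (|G| = 108); a cyclic group of order m has exactly φ(d) elements of each order d | m, and none otherwise.
3 | 108, and φ(3) = 3 − 1 = 2.

2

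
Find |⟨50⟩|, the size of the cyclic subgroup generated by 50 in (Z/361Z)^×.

114

By Lagrange's theorem, ord_361(50) divides φ(361) = φ(19^2) = 19·(19−1) = 342 = 2 · 3^2 · 19.
Divisors of 342: 1, 2, 3, 6, 9, 18, 19, 38, 57, 114, 171, 342.
Check 50^d mod 361 for each divisor in increasing order:
50^1 ≡ 50
50^2 ≡ 334
50^3 ≡ 94
50^6 ≡ 172
50^9 ≡ 284
50^18 ≡ 153
50^19 ≡ 69
50^38 ≡ 68
50^57 ≡ 360
50^114 ≡ 1
The smallest such exponent is 114, so the order of 50 is 114.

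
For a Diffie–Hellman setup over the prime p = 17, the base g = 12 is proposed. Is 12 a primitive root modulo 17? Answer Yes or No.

Yes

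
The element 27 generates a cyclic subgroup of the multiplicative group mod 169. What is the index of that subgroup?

12

ord(27) | φ(169) = φ(13^2) = 13·(13−1) = 156 = 2^2 · 3 · 13.
Divisors of 156: 1, 2, 3, 4, 6, 12, 13, 26, 39, 52, 78, 156.
Check 27^d mod 169 for each divisor in increasing order:
27^1 ≡ 27 (mod 169)
27^2 ≡ 53 (mod 169)
27^3 ≡ 79 (mod 169)
27^4 ≡ 105 (mod 169)
27^6 ≡ 157 (mod 169)
27^12 ≡ 144 (mod 169)
27^13 ≡ 1 (mod 169) ✓
So ord_169(27) = 13, hence |⟨27⟩| = 13.
[(Z/169Z)^× : ⟨27⟩] = 156/13 = 12.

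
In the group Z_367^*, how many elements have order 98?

φ(367) = 367 − 1 = 366 = 2 · 3 · 61.
Since (Z/367Z)^× is cyclic of order 366, the number of elements of order d is φ(d) when d | 366 and 0 otherwise.
98 does not divide 366, so no element of (Z/367Z)^× has order 98.

0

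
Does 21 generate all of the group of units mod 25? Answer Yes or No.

No

φ(25) = φ(5^2) = 5·(5−1) = 20 = 2^2 · 5.
Test 21^(20/q) mod 25 for each prime factor q of 20:
21^10 ≡ 1 (mod 25)  [q = 2: ≡ 1 ✗]
21^4 ≡ 6 (mod 25)  [q = 5: ≢ 1 ✓]
The check at q = 2 fails, so 21 generates a proper subgroup.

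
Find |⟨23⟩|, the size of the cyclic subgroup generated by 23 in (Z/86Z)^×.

21

Since 23 ∈ (Z/86Z)^×, its order divides φ(86) = φ(2)·φ(43) = 1·42 = 42 = 2 · 3 · 7.
Divisors of 42: 1, 2, 3, 6, 7, 14, 21, 42.
Test each divisor d:
23^1 ≡ 23 (mod 86)
23^2 ≡ 13 (mod 86)
23^3 ≡ 41 (mod 86)
23^6 ≡ 47 (mod 86)
23^7 ≡ 49 (mod 86)
23^14 ≡ 79 (mod 86)
23^21 ≡ 1 (mod 86) ✓
So ord_86(23) = 21.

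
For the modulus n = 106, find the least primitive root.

3

φ(106) = φ(2)·φ(53) = 1·52 = 52 = 2^2 · 13.
Test candidates g = 2, 3, … against the prime factors q ∈ {2, 13} of φ(106): g is a generator iff g^(52/q) ≢ 1 for every such q.
g = 2: gcd(2, 106) = 2 > 1, not a unit — skip.
g = 3: 3^26 ≡ 105; 3^4 ≡ 81 — none is 1, so 3 is a primitive root.
Hence the least primitive root of 106 is 3.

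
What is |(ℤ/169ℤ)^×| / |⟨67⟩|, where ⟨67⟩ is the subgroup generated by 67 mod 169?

ord(67) | φ(169) = φ(13^2) = 13·(13−1) = 156 = 2^2 · 3 · 13.
Divisors of 156: 1, 2, 3, 4, 6, 12, 13, 26, 39, 52, 78, 156.
Evaluate successive powers at the divisors of 156:
67^1 ≡ 67
67^2 ≡ 95
67^3 ≡ 112
67^4 ≡ 68
67^6 ≡ 38
67^12 ≡ 92
67^13 ≡ 80
67^26 ≡ 147
67^39 ≡ 99
67^52 ≡ 146
67^78 ≡ 168
67^156 ≡ 1
So ord_169(67) = 156, hence |⟨67⟩| = 156.
Index = |(Z/169Z)^×| / |⟨67⟩| = 156 / 156 = 1.

1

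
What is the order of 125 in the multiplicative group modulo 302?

ord(125) | φ(302) = φ(2)·φ(151) = 1·150 = 150 = 2 · 3 · 5^2.
Divisors of 150: 1, 2, 3, 5, 6, 10, 15, 25, 30, 50, 75, 150.
Check 125^d mod 302 for each divisor in increasing order:
125^1 ≡ 125
125^2 ≡ 223
125^3 ≡ 91
125^5 ≡ 59
125^6 ≡ 127
125^10 ≡ 159
125^15 ≡ 19
125^25 ≡ 1
Therefore the multiplicative order of 125 modulo 302 is 25.

25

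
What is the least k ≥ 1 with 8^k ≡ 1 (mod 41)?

20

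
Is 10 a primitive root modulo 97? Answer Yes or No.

φ(97) = 97 − 1 = 96 = 2^5 · 3.
10 is a primitive root mod 97 iff 10^(φ(97)/q) ≢ 1 for every prime q | φ(97), i.e. q ∈ {2, 3}.
10^48 ≡ 96 (mod 97)  [q = 2: ≢ 1 ✓]
10^32 ≡ 61 (mod 97)  [q = 3: ≢ 1 ✓]
None equal 1, so ord_97(10) = 96: 10 is a primitive root.

Yes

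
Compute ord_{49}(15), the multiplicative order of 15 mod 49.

7

By Lagrange's theorem, ord_49(15) divides φ(49) = φ(7^2) = 7·(7−1) = 42 = 2 · 3 · 7.
Divisors of 42: 1, 2, 3, 6, 7, 14, 21, 42.
Test each divisor d:
15^1 ≡ 15
15^2 ≡ 29
15^3 ≡ 43
15^6 ≡ 36
15^7 ≡ 1
Hence ord(15) = 7.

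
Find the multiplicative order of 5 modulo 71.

The order of 5 must divide φ(71) = 71 − 1 = 70 = 2 · 5 · 7.
Divisors of 70: 1, 2, 5, 7, 10, 14, 35, 70.
Check 5^d mod 71 for each divisor in increasing order:
5^1 ≡ 5
5^2 ≡ 25
5^5 ≡ 1
Hence ord(5) = 5.

5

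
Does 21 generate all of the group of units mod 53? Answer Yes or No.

Yes

φ(53) = 53 − 1 = 52 = 2^2 · 13.
It suffices to check that the order of 21 is not a proper divisor of 52: compute 21^(52/q) for q ∈ {2, 13}.
21^26 ≡ 52 (mod 53)  [q = 2: ≢ 1 ✓]
21^4 ≡ 24 (mod 53)  [q = 13: ≢ 1 ✓]
Every test exponent gives a nontrivial residue, hence 21 generates the full group.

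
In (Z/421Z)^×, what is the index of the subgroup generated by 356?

1

The order of 356 must divide φ(421) = 421 − 1 = 420 = 2^2 · 3 · 5 · 7.
Divisors of 420: 1, 2, 3, 4, 5, 6, 7, 10, 12, 14, 15, 20, 21, 28, 30, 35, 42, 60, 70, 84, 105, 140, 210, 420.
Check 356^d mod 421 for each divisor in increasing order:
356^1 ≡ 356 (mod 421)
356^2 ≡ 15 (mod 421)
356^3 ≡ 288 (mod 421)
356^4 ≡ 225 (mod 421)
356^5 ≡ 110 (mod 421)
356^6 ≡ 7 (mod 421)
356^7 ≡ 387 (mod 421)
356^10 ≡ 312 (mod 421)
356^12 ≡ 49 (mod 421)
356^14 ≡ 314 (mod 421)
356^15 ≡ 219 (mod 421)
356^20 ≡ 93 (mod 421)
356^21 ≡ 270 (mod 421)
356^28 ≡ 82 (mod 421)
356^30 ≡ 388 (mod 421)
356^35 ≡ 159 (mod 421)
356^42 ≡ 67 (mod 421)
356^60 ≡ 247 (mod 421)
356^70 ≡ 21 (mod 421)
356^84 ≡ 279 (mod 421)
356^105 ≡ 392 (mod 421)
356^140 ≡ 20 (mod 421)
356^210 ≡ 420 (mod 421)
356^420 ≡ 1 (mod 421) ✓
The order of 356 is 420, so the subgroup it generates has 420 elements.
[(Z/421Z)^× : ⟨356⟩] = 420/420 = 1.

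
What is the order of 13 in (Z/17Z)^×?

Since 13 ∈ (Z/17Z)^×, its order divides φ(17) = 17 − 1 = 16 = 2^4.
Divisors of 16: 1, 2, 4, 8, 16.
Check 13^d mod 17 for each divisor in increasing order:
13^1 ≡ 13 (mod 17)
13^2 ≡ 16 (mod 17)
13^4 ≡ 1 (mod 17) ✓
So ord_17(13) = 4.

4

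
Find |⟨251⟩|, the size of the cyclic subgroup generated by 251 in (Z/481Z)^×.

12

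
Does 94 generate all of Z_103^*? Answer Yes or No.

φ(103) = 103 − 1 = 102 = 2 · 3 · 17.
94 is a primitive root mod 103 iff 94^(φ(103)/q) ≢ 1 for every prime q | φ(103), i.e. q ∈ {2, 3, 17}.
94^51 ≡ 102 (mod 103)  [q = 2: ≢ 1 ✓]
94^34 ≡ 1 (mod 103)  [q = 3: ≡ 1 ✗]
94^6 ≡ 64 (mod 103)  [q = 17: ≢ 1 ✓]
Since 94^34 ≡ 1, the order of 94 divides 34 < 102, so 94 is not a primitive root.

No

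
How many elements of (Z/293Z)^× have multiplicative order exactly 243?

φ(293) = 293 − 1 = 292 = 2^2 · 73.
Since (Z/293Z)^× is cyclic of order 292, the number of elements of order d is φ(d) when d | 292 and 0 otherwise.
243 does not divide 292, so no element of (Z/293Z)^× has order 243.

0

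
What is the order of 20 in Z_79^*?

39

ord(20) | φ(79) = 79 − 1 = 78 = 2 · 3 · 13.
Divisors of 78: 1, 2, 3, 6, 13, 26, 39, 78.
Test each divisor d:
20^1 ≡ 20 (mod 79)
20^2 ≡ 5 (mod 79)
20^3 ≡ 21 (mod 79)
20^6 ≡ 46 (mod 79)
20^13 ≡ 55 (mod 79)
20^26 ≡ 23 (mod 79)
20^39 ≡ 1 (mod 79) ✓
So ord_79(20) = 39.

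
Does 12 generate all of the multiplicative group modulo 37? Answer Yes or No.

No

φ(37) = 37 − 1 = 36 = 2^2 · 3^2.
12 is a primitive root mod 37 iff 12^(φ(37)/q) ≢ 1 for every prime q | φ(37), i.e. q ∈ {2, 3}.
12^18 ≡ 1 (mod 37)  [q = 2: ≡ 1 ✗]
12^12 ≡ 26 (mod 37)  [q = 3: ≢ 1 ✓]
12^18 ≡ 1 shows ord(12) | 18, strictly less than φ(37); not a primitive root.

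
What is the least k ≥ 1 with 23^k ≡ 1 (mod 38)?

9

ord(23) | φ(38) = φ(2)·φ(19) = 1·18 = 18 = 2 · 3^2.
Divisors of 18: 1, 2, 3, 6, 9, 18.
Evaluate successive powers at the divisors of 18:
23^1 ≡ 23 (mod 38)
23^2 ≡ 35 (mod 38)
23^3 ≡ 7 (mod 38)
23^6 ≡ 11 (mod 38)
23^9 ≡ 1 (mod 38) ✓
The smallest such exponent is 9, so the order of 23 is 9.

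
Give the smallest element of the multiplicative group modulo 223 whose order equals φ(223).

3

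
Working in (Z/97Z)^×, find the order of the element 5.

96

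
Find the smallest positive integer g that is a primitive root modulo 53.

2

φ(53) = 53 − 1 = 52 = 2^2 · 13.
Test candidates g = 2, 3, … against the prime factors q ∈ {2, 13} of φ(53): g is a generator iff g^(52/q) ≢ 1 for every such q.
g = 2: 2^26 ≡ 52; 2^4 ≡ 16 — none is 1, so 2 is a primitive root.
So 2 is the smallest generator of (Z/53Z)^×.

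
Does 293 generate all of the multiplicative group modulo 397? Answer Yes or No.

φ(397) = 397 − 1 = 396 = 2^2 · 3^2 · 11.
293 is a primitive root mod 397 iff 293^(φ(397)/q) ≢ 1 for every prime q | φ(397), i.e. q ∈ {2, 3, 11}.
293^198 ≡ 1 (mod 397)  [q = 2: ≡ 1 ✗]
293^132 ≡ 34 (mod 397)  [q = 3: ≢ 1 ✓]
293^36 ≡ 16 (mod 397)  [q = 11: ≢ 1 ✓]
293^198 ≡ 1 shows ord(293) | 198, strictly less than φ(397); not a primitive root.

No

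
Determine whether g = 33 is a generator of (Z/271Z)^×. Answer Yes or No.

φ(271) = 271 − 1 = 270 = 2 · 3^3 · 5.
33 is a primitive root mod 271 iff 33^(φ(271)/q) ≢ 1 for every prime q | φ(271), i.e. q ∈ {2, 3, 5}.
33^135 ≡ 270 (mod 271)  [q = 2: ≢ 1 ✓]
33^90 ≡ 242 (mod 271)  [q = 3: ≢ 1 ✓]
33^54 ≡ 1 (mod 271)  [q = 5: ≡ 1 ✗]
The check at q = 5 fails, so 33 generates a proper subgroup.

No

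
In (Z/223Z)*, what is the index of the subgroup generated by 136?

6

Since 136 ∈ (Z/223Z)^×, its order divides φ(223) = 223 − 1 = 222 = 2 · 3 · 37.
Divisors of 222: 1, 2, 3, 6, 37, 74, 111, 222.
Test each divisor d:
136^1 ≡ 136
136^2 ≡ 210
136^3 ≡ 16
136^6 ≡ 33
136^37 ≡ 1
The order of 136 is 37, so the subgroup it generates has 37 elements.
[(Z/223Z)^× : ⟨136⟩] = 222/37 = 6.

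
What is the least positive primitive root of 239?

7

φ(239) = 239 − 1 = 238 = 2 · 7 · 17.
Test candidates g = 2, 3, … against the prime factors q ∈ {2, 7, 17} of φ(239): g is a generator iff g^(238/q) ≢ 1 for every such q.
g = 2: 2^119 ≡ 1 — hits 1, so not a primitive root.
g = 3: 3^119 ≡ 1 — hits 1, so not a primitive root.
g = 4: 4^119 ≡ 1 — hits 1, so not a primitive root.
g = 5: 5^119 ≡ 1 — hits 1, so not a primitive root.
g = 6: 6^119 ≡ 1 — hits 1, so not a primitive root.
g = 7: 7^119 ≡ 238; 7^34 ≡ 24; 7^14 ≡ 211 — none is 1, so 7 is a primitive root.
So 7 is the smallest generator of (Z/239Z)^×.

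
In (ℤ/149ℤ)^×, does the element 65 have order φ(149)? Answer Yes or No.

φ(149) = 149 − 1 = 148 = 2^2 · 37.
65 is a primitive root mod 149 iff 65^(φ(149)/q) ≢ 1 for every prime q | φ(149), i.e. q ∈ {2, 37}.
65^74 ≡ 148 (mod 149)  [q = 2: ≢ 1 ✓]
65^4 ≡ 127 (mod 149)  [q = 37: ≢ 1 ✓]
All checks pass, so 65 has order 148 and is a primitive root modulo 149.

Yes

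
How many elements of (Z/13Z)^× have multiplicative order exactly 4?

2

φ(13) = 13 − 1 = 12 = 2^2 · 3.
In a cyclic group of order 12, there are φ(d) elements of order d for each divisor d of 12, and zero for non-divisors.
4 = 2^2 divides 12, and φ(4) = 2.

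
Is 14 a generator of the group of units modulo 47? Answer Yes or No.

No

φ(47) = 47 − 1 = 46 = 2 · 23.
14 is a primitive root mod 47 iff 14^(φ(47)/q) ≢ 1 for every prime q | φ(47), i.e. q ∈ {2, 23}.
14^23 ≡ 1 (mod 47)  [q = 2: ≡ 1 ✗]
14^2 ≡ 8 (mod 47)  [q = 23: ≢ 1 ✓]
The check at q = 2 fails, so 14 generates a proper subgroup.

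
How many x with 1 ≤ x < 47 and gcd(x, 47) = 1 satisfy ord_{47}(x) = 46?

22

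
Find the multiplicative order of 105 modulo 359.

The order of 105 must divide φ(359) = 359 − 1 = 358 = 2 · 179.
Divisors of 358: 1, 2, 179, 358.
Test each divisor d:
105^1 ≡ 105 (mod 359)
105^2 ≡ 255 (mod 359)
105^179 ≡ 358 (mod 359)
105^358 ≡ 1 (mod 359) ✓
The smallest such exponent is 358, so the order of 105 is 358.

358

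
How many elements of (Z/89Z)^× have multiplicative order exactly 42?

0

φ(89) = 89 − 1 = 88 = 2^3 · 11.
In a cyclic group of order 88, there are φ(d) elements of order d for each divisor d of 88, and zero for non-divisors.
Here 88 is not a multiple of 42, so there are no elements of order 42.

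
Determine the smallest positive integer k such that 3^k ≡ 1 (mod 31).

ord(3) | φ(31) = 31 − 1 = 30 = 2 · 3 · 5.
Divisors of 30: 1, 2, 3, 5, 6, 10, 15, 30.
Test each divisor d:
3^1 ≡ 3 (mod 31)
3^2 ≡ 9 (mod 31)
3^3 ≡ 27 (mod 31)
3^5 ≡ 26 (mod 31)
3^6 ≡ 16 (mod 31)
3^10 ≡ 25 (mod 31)
3^15 ≡ 30 (mod 31)
3^30 ≡ 1 (mod 31) ✓
Therefore the multiplicative order of 3 modulo 31 is 30.

30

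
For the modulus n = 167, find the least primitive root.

5

φ(167) = 167 − 1 = 166 = 2 · 83.
Test candidates g = 2, 3, … against the prime factors q ∈ {2, 83} of φ(167): g is a generator iff g^(166/q) ≢ 1 for every such q.
g = 2: 2^83 ≡ 1 — hits 1, so not a primitive root.
g = 3: 3^83 ≡ 1 — hits 1, so not a primitive root.
g = 4: 4^83 ≡ 1 — hits 1, so not a primitive root.
g = 5: 5^83 ≡ 166; 5^2 ≡ 25 — none is 1, so 5 is a primitive root.
The smallest primitive root modulo 167 is 5.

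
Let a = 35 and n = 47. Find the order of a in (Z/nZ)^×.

ord(35) | φ(47) = 47 − 1 = 46 = 2 · 23.
Divisors of 46: 1, 2, 23, 46.
Test each divisor d:
35^1 ≡ 35 (mod 47)
35^2 ≡ 3 (mod 47)
35^23 ≡ 46 (mod 47)
35^46 ≡ 1 (mod 47) ✓
Hence ord(35) = 46.

46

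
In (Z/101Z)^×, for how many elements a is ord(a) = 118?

φ(101) = 101 − 1 = 100 = 2^2 · 5^2.
Since (Z/101Z)^× is cyclic of order 100, the number of elements of order d is φ(d) when d | 100 and 0 otherwise.
118 does not divide 100, so no element of (Z/101Z)^× has order 118.

0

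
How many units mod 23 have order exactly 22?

φ(23) = 23 − 1 = 22 = 2 · 11.
Since (Z/23Z)^× is cyclic of order 22, the number of elements of order d is φ(d) when d | 22 and 0 otherwise.
22 = 2 · 11 divides 22, and φ(22) = 10.

10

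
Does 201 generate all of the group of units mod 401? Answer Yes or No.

φ(401) = 401 − 1 = 400 = 2^4 · 5^2.
Test 201^(400/q) mod 401 for each prime factor q of 400:
201^200 ≡ 1 (mod 401)  [q = 2: ≡ 1 ✗]
201^80 ≡ 39 (mod 401)  [q = 5: ≢ 1 ✓]
201^200 ≡ 1 shows ord(201) | 200, strictly less than φ(401); not a primitive root.

No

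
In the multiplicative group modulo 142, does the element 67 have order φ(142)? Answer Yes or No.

Yes

φ(142) = φ(2)·φ(71) = 1·70 = 70 = 2 · 5 · 7.
An element g generates (Z/142Z)^× iff g^(70/q) ≢ 1 (mod 142) for each prime q ∈ {2, 5, 7}.
67^35 ≡ 141 (mod 142)  [q = 2: ≢ 1 ✓]
67^14 ≡ 5 (mod 142)  [q = 5: ≢ 1 ✓]
67^10 ≡ 119 (mod 142)  [q = 7: ≢ 1 ✓]
All checks pass, so 67 has order 70 and is a primitive root modulo 142.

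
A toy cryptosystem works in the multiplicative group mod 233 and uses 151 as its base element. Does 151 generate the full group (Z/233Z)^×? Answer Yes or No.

Yes

φ(233) = 233 − 1 = 232 = 2^3 · 29.
An element g generates (Z/233Z)^× iff g^(232/q) ≢ 1 (mod 233) for each prime q ∈ {2, 29}.
151^116 ≡ 232 (mod 233)  [q = 2: ≢ 1 ✓]
151^8 ≡ 184 (mod 233)  [q = 29: ≢ 1 ✓]
Every test exponent gives a nontrivial residue, hence 151 generates the full group.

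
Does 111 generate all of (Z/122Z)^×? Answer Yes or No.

φ(122) = φ(2)·φ(61) = 1·60 = 60 = 2^2 · 3 · 5.
Test 111^(60/q) mod 122 for each prime factor q of 60:
111^30 ≡ 121 (mod 122)  [q = 2: ≢ 1 ✓]
111^20 ≡ 1 (mod 122)  [q = 3: ≡ 1 ✗]
111^12 ≡ 1 (mod 122)  [q = 5: ≡ 1 ✗]
111^20 ≡ 1 shows ord(111) | 20, strictly less than φ(122); not a primitive root.

No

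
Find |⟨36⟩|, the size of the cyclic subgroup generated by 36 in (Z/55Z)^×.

5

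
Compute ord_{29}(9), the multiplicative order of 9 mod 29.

14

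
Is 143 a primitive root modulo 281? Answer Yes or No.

φ(281) = 281 − 1 = 280 = 2^3 · 5 · 7.
An element g generates (Z/281Z)^× iff g^(280/q) ≢ 1 (mod 281) for each prime q ∈ {2, 5, 7}.
143^140 ≡ 1 (mod 281)  [q = 2: ≡ 1 ✗]
143^56 ≡ 90 (mod 281)  [q = 5: ≢ 1 ✓]
143^40 ≡ 109 (mod 281)  [q = 7: ≢ 1 ✓]
The check at q = 2 fails, so 143 generates a proper subgroup.

No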